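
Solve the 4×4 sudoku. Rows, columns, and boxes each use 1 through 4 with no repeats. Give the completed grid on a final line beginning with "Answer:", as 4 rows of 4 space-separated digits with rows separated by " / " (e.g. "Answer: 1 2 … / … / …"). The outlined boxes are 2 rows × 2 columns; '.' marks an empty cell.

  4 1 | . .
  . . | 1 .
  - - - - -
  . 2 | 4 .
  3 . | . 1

Step 1. [r1c3∈{2,3}] 3 has one home in col 3: r1c3, so r1c3=3.
Step 2. [r2c1∈{2}] r2c1 is down to just 2 ⇒ r2c1=2.
Step 3. [r4c2∈{4}] only 4 remains possible at r4c2. So r4c2=4.
Step 4. [r3c1∈{1}] r3c1's peers cover all but 1 ⇒ r3c1=1.
Step 5. [r1c4∈{2}] r1c4 has the single candidate 2, so r1c4=2.
Step 6. [r3c4∈{3}] r3c4 is down to just 3 ⇒ r3c4=3.
Step 7. [r4c3∈{2}] r4c3's peers cover all but 2. So r4c3=2.
Step 8. [r2c4∈{4}] r2c4's peers cover all but 4. So r2c4=4.
Step 9. [r2c2∈{3}] r2c2 has the single candidate 3 ⇒ r2c2=3.

Answer: 4 1 3 2 / 2 3 1 4 / 1 2 4 3 / 3 4 2 1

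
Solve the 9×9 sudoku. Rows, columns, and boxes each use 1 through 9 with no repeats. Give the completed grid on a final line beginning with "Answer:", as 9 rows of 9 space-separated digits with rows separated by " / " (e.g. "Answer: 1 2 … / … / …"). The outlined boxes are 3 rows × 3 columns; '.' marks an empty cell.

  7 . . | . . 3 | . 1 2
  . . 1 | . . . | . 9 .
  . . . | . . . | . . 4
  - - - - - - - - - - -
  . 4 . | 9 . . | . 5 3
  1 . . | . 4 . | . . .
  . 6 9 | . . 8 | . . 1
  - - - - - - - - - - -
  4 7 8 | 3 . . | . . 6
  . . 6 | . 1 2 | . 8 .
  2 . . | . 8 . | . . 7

Step 1. [r3c4∈{1,2,5,6,7,8}] in col 4, 1 fits only at r3c4. So r3c4=1.
Step 2. [r8c4∈{4,5,7}] across row 8, 7 lands solely at r8c4. So r8c4=7.
Step 3. [r8c7∈{3,4,5,9}] row 8 places 4 nowhere but r8c7. So r8c7=4.
Step 4. [r4c1∈{8}] nothing but 8 survives at r4c1. So r4c1=8.
Step 5. [r9c8∈{3}] r9c8 has the single candidate 3 ⇒ r9c8=3.
Step 6. [r9c3∈{5}] r9c3 has the single candidate 5, so r9c3=5.
Step 7. [r7c7∈{1,2,5,9}] in row 7, 1 fits only at r7c7, so r7c7=1.
Step 8. [r9c7∈{9}] r9c7 is down to just 9 ⇒ r9c7=9.
Step 9. [r6c5∈{2,3,5,7}] col 5 places 3 nowhere but r6c5 ⇒ r6c5=3.
Step 10. [r6c1∈{5}] r6c1's peers cover all but 5, so r6c1=5.
Step 11. [r6c4∈{2}] only 2 remains possible at r6c4 ⇒ r6c4=2.
Step 12. [r6c7∈{7}] only 7 remains possible at r6c7, so r6c7=7.
Step 13. [r3c8∈{6,7}] 7 has one home in col 8: r3c8. So r3c8=7.
Step 14. [r5c8∈{2,6}] 6 has one home in col 8: r5c8 ⇒ r5c8=6.
Step 15. [r5c4∈{5}] r5c4 is down to just 5 ⇒ r5c4=5.
Step 16. [r5c6∈{7}] r5c6 has the single candidate 7 ⇒ r5c6=7.
Step 17. [r4c5∈{6}] r4c5 is down to just 6. So r4c5=6.
Step 18. [r4c7∈{2}] r4c7 is down to just 2. So r4c7=2.
Step 19. [r5c7∈{8}] r5c7's peers cover all but 8. So r5c7=8.
Step 20. [r3c2∈{2,3,5,8,9}] in row 3, 8 fits only at r3c2, so r3c2=8.
Step 21. [r1c4∈{4,6,8}] across row 1, 8 lands solely at r1c4 ⇒ r1c4=8.
Step 22. [r1c7∈{5,6}] 6 has one home in row 1: r1c7 ⇒ r1c7=6.
Step 23. [r2c5∈{2,5,7}] in row 2, 7 fits only at r2c5. So r2c5=7.
Step 24. [r2c2∈{2,3,5}] in row 2, 2 fits only at r2c2, so r2c2=2.
Step 25. [r3c3∈{3}] nothing but 3 survives at r3c3 ⇒ r3c3=3.
Step 26. [r3c7∈{5}] r3c7 has the single candidate 5, so r3c7=5.
Step 27. [r2c6∈{4,5,6}] 5 has one home in row 2: r2c6 ⇒ r2c6=5.
Step 28. [r1c5∈{9}] only 9 remains possible at r1c5. So r1c5=9.
Step 29. [r3c6∈{6}] nothing but 6 survives at r3c6 ⇒ r3c6=6.
Step 30. [r8c2∈{3,9}] r8c2 is the only open cell in col 2 admitting 9 ⇒ r8c2=9.
Step 31. [r2c4∈{4}] only 4 remains possible at r2c4. So r2c4=4.
Step 32. [r2c1∈{6}] r2c1 has the single candidate 6 ⇒ r2c1=6.
Step 33. [r7c6∈{9}] r7c6's peers cover all but 9. So r7c6=9.
Step 34. [r5c2∈{3}] nothing but 3 survives at r5c2. So r5c2=3.
Step 35. [r9c2∈{1}] only 1 remains possible at r9c2 ⇒ r9c2=1.
Step 36. [r5c9∈{9}] r5c9 is down to just 9 ⇒ r5c9=9.
Step 37. [r1c3∈{4}] r1c3 has the single candidate 4 ⇒ r1c3=4.
Step 38. [r8c1∈{3}] nothing but 3 survives at r8c1 ⇒ r8c1=3.
Step 39. [r9c6∈{4}] r9c6 is down to just 4 ⇒ r9c6=4.
Step 40. [r6c8∈{4}] r6c8's peers cover all but 4 ⇒ r6c8=4.
Step 41. [r8c9∈{5}] r8c9's peers cover all but 5 ⇒ r8c9=5.
Step 42. [r3c1∈{9}] only 9 remains possible at r3c1. So r3c1=9.
Step 43. [r4c3∈{7}] r4c3's peers cover all but 7 ⇒ r4c3=7.
Step 44. [r4c6∈{1}] nothing but 1 survives at r4c6 ⇒ r4c6=1.
Step 45. [r3c5∈{2}] r3c5 has the single candidate 2, so r3c5=2.
Step 46. [r2c7∈{3}] r2c7's peers cover all but 3, so r2c7=3.
Step 47. [r1c2∈{5}] r1c2 has the single candidate 5, so r1c2=5.
Step 48. [r5c3∈{2}] r5c3's peers cover all but 2 ⇒ r5c3=2.
Step 49. [r7c8∈{2}] r7c8 is down to just 2, so r7c8=2.
Step 50. [r2c9∈{8}] r2c9's peers cover all but 8 ⇒ r2c9=8.
Step 51. [r7c5∈{5}] nothing but 5 survives at r7c5, so r7c5=5.
Step 52. [r9c4∈{6}] r9c4 has the single candidate 6. So r9c4=6.

Answer: 7 5 4 8 9 3 6 1 2 / 6 2 1 4 7 5 3 9 8 / 9 8 3 1 2 6 5 7 4 / 8 4 7 9 6 1 2 5 3 / 1 3 2 5 4 7 8 6 9 / 5 6 9 2 3 8 7 4 1 / 4 7 8 3 5 9 1 2 6 / 3 9 6 7 1 2 4 8 5 / 2 1 5 6 8 4 9 3 7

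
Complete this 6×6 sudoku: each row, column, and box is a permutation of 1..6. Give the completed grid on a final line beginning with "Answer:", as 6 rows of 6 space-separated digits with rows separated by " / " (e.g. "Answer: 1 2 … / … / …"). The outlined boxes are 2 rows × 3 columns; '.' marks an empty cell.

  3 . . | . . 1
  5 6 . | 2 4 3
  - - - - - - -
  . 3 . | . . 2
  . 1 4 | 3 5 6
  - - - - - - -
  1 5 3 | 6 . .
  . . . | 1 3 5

Step 1. [r6c1∈{2,4,6}] across col 1, 4 lands solely at r6c1. So r6c1=4.
Step 2. [r6c3∈{2,6}] row 6 places 6 nowhere but r6c3. So r6c3=6.
Step 3. [r1c2∈{2,4}] row 1 places 4 nowhere but r1c2 ⇒ r1c2=4.
Step 4. [r6c2∈{2}] r6c2 has the single candidate 2, so r6c2=2.
Step 5. [r3c1∈{6}] nothing but 6 survives at r3c1, so r3c1=6.
Step 6. [r5c5∈{2}] r5c5's peers cover all but 2 ⇒ r5c5=2.
Step 7. [r4c1∈{2}] r4c1's peers cover all but 2 ⇒ r4c1=2.
Step 8. [r3c4∈{4}] nothing but 4 survives at r3c4. So r3c4=4.
Step 9. [r5c6∈{4}] nothing but 4 survives at r5c6. So r5c6=4.
Step 10. [r3c3∈{5}] nothing but 5 survives at r3c3 ⇒ r3c3=5.
Step 11. [r1c4∈{5}] r1c4 has the single candidate 5 ⇒ r1c4=5.
Step 12. [r2c3∈{1}] r2c3's peers cover all but 1, so r2c3=1.
Step 13. [r1c3∈{2}] r1c3's peers cover all but 2 ⇒ r1c3=2.
Step 14. [r3c5∈{1}] nothing but 1 survives at r3c5, so r3c5=1.
Step 15. [r1c5∈{6}] nothing but 6 survives at r1c5 ⇒ r1c5=6.

Answer: 3 4 2 5 6 1 / 5 6 1 2 4 3 / 6 3 5 4 1 2 / 2 1 4 3 5 6 / 1 5 3 6 2 4 / 4 2 6 1 3 5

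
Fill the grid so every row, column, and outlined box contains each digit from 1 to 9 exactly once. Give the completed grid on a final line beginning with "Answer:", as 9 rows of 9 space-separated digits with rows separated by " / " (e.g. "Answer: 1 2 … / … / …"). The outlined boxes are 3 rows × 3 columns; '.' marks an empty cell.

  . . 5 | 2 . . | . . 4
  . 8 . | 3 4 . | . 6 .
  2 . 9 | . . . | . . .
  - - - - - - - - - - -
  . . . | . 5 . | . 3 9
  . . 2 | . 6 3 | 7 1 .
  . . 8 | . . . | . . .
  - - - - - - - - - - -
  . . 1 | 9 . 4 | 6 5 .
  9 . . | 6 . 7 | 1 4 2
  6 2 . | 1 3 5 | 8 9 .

Step 1. [r3c2∈{1,3,4,6,7}] 4 has one home in row 3: r3c2 ⇒ r3c2=4.
Step 2. [r1c2∈{1,3,6,7}] across box 1, 6 lands solely at r1c2 ⇒ r1c2=6.
Step 3. [r2c3∈{7}] nothing but 7 survives at r2c3, so r2c3=7.
Step 4. [r2c1∈{1}] r2c1 is down to just 1 ⇒ r2c1=1.
Step 5. [r3c9∈{1,3,5,7,8}] 1 has one home in col 9: r3c9, so r3c9=1.
Step 6. [r6c8∈{2}] nothing but 2 survives at r6c8 ⇒ r6c8=2.
Step 7. [r2c6∈{9}] only 9 remains possible at r2c6. So r2c6=9.
Step 8. [r4c7∈{4}] r4c7's peers cover all but 4 ⇒ r4c7=4.
Step 9. [r6c7∈{5}] only 5 remains possible at r6c7 ⇒ r6c7=5.
Step 10. [r4c1∈{7}] r4c1's peers cover all but 7. So r4c1=7.
Step 11. [r6c6∈{1}] nothing but 1 survives at r6c6, so r6c6=1.
Step 12. [r1c6∈{8}] r1c6's peers cover all but 8, so r1c6=8.
Step 13. [r3c5∈{7}] r3c5's peers cover all but 7, so r3c5=7.
Step 14. [r8c3∈{3}] only 3 remains possible at r8c3 ⇒ r8c3=3.
Step 15. [r1c1∈{3}] r1c1 has the single candidate 3 ⇒ r1c1=3.
Step 16. [r5c1∈{4,5}] across col 1, 5 lands solely at r5c1, so r5c1=5.
Step 17. [r5c4∈{4,8}] r5c4 is the only open cell in row 5 admitting 4. So r5c4=4.
Step 18. [r7c9∈{3,7}] 3 has one home in row 7: r7c9, so r7c9=3.
Step 19. [r6c5∈{9}] r6c5 is down to just 9 ⇒ r6c5=9.
Step 20. [r8c5∈{8}] r8c5 is down to just 8, so r8c5=8.
Step 21. [r5c9∈{8}] r5c9's peers cover all but 8 ⇒ r5c9=8.
Step 22. [r7c1∈{8}] nothing but 8 survives at r7c1. So r7c1=8.
Step 23. [r7c2∈{7}] nothing but 7 survives at r7c2 ⇒ r7c2=7.
Step 24. [r4c4∈{8}] r4c4 has the single candidate 8 ⇒ r4c4=8.
Step 25. [r3c8∈{8}] nothing but 8 survives at r3c8, so r3c8=8.
Step 26. [r4c3∈{6}] only 6 remains possible at r4c3. So r4c3=6.
Step 27. [r5c2∈{9}] nothing but 9 survives at r5c2. So r5c2=9.
Step 28. [r6c1∈{4}] r6c1 is down to just 4 ⇒ r6c1=4.
Step 29. [r1c7∈{9}] r1c7 has the single candidate 9. So r1c7=9.
Step 30. [r6c9∈{6}] r6c9 has the single candidate 6, so r6c9=6.
Step 31. [r6c2∈{3}] nothing but 3 survives at r6c2 ⇒ r6c2=3.
Step 32. [r6c4∈{7}] only 7 remains possible at r6c4 ⇒ r6c4=7.
Step 33. [r2c7∈{2}] r2c7 is down to just 2 ⇒ r2c7=2.
Step 34. [r8c2∈{5}] r8c2 has the single candidate 5 ⇒ r8c2=5.
Step 35. [r9c9∈{7}] r9c9 is down to just 7, so r9c9=7.
Step 36. [r7c5∈{2}] only 2 remains possible at r7c5. So r7c5=2.
Step 37. [r4c2∈{1}] r4c2's peers cover all but 1. So r4c2=1.
Step 38. [r4c6∈{2}] nothing but 2 survives at r4c6, so r4c6=2.
Step 39. [r9c3∈{4}] r9c3 has the single candidate 4 ⇒ r9c3=4.
Step 40. [r3c4∈{5}] r3c4's peers cover all but 5 ⇒ r3c4=5.
Step 41. [r3c6∈{6}] r3c6 is down to just 6. So r3c6=6.
Step 42. [r1c5∈{1}] only 1 remains possible at r1c5 ⇒ r1c5=1.
Step 43. [r1c8∈{7}] only 7 remains possible at r1c8, so r1c8=7.
Step 44. [r3c7∈{3}] r3c7's peers cover all but 3, so r3c7=3.
Step 45. [r2c9∈{5}] only 5 remains possible at r2c9 ⇒ r2c9=5.

Answer: 3 6 5 2 1 8 9 7 4 / 1 8 7 3 4 9 2 6 5 / 2 4 9 5 7 6 3 8 1 / 7 1 6 8 5 2 4 3 9 / 5 9 2 4 6 3 7 1 8 / 4 3 8 7 9 1 5 2 6 / 8 7 1 9 2 4 6 5 3 / 9 5 3 6 8 7 1 4 2 / 6 2 4 1 3 5 8 9 7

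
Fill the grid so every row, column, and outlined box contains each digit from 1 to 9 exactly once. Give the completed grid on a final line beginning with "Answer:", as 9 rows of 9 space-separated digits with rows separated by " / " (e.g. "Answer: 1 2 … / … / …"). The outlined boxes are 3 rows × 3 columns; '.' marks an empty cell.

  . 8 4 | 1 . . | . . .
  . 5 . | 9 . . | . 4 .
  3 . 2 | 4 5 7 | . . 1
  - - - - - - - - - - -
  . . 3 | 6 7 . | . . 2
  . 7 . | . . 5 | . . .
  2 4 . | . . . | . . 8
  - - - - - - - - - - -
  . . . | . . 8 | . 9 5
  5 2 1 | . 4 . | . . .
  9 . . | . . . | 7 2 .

Step 1. [r6c4∈{3}] nothing but 3 survives at r6c4, so r6c4=3.
Step 2. [r7c7∈{1,3,4,6}] box 9 places 1 nowhere but r7c7 ⇒ r7c7=1.
Step 3. [r2c5∈{2,3,6,8}] across box 2, 8 lands solely at r2c5. So r2c5=8.
Step 4. [r4c2∈{1,9}] in col 2, 1 fits only at r4c2, so r4c2=1.
Step 5. [r8c6∈{3,6,9}] in row 8, 9 fits only at r8c6. So r8c6=9.
Step 6. [r4c7∈{4,5,9}] row 4 places 9 nowhere but r4c7. So r4c7=9.
Step 7. [r6c3∈{5,6,9}] col 3 places 5 nowhere but r6c3. So r6c3=5.
Step 8. [r6c7∈{6}] only 6 remains possible at r6c7, so r6c7=6.
Step 9. [r6c6∈{1}] only 1 remains possible at r6c6. So r6c6=1.
Step 10. [r1c9∈{3,6,7,9}] r1c9 is the only open cell in row 1 admitting 9. So r1c9=9.
Step 11. [r2c9∈{3,6,7}] r2c9 is the only open cell in col 9 admitting 7, so r2c9=7.
Step 12. [r2c3∈{6}] r2c3 is down to just 6. So r2c3=6.
Step 13. [r1c7∈{2,3,5}] across col 7, 5 lands solely at r1c7. So r1c7=5.
Step 14. [r3c8∈{6,8}] across row 3, 6 lands solely at r3c8. So r3c8=6.
Step 15. [r1c8∈{3}] only 3 remains possible at r1c8. So r1c8=3.
Step 16. [r5c4∈{2,8}] col 4 places 8 nowhere but r5c4, so r5c4=8.
Step 17. [r5c5∈{2,9}] 2 has one home in row 5: r5c5, so r5c5=2.
Step 18. [r9c9∈{3,4,6}] in row 9, 4 fits only at r9c9 ⇒ r9c9=4.
Step 19. [r1c5∈{6}] r1c5's peers cover all but 6, so r1c5=6.
Step 20. [r7c5∈{3}] nothing but 3 survives at r7c5. So r7c5=3.
Step 21. [r7c3∈{7}] r7c3's peers cover all but 7 ⇒ r7c3=7.
Step 22. [r5c9∈{3}] r5c9's peers cover all but 3 ⇒ r5c9=3.
Step 23. [r7c2∈{6}] only 6 remains possible at r7c2. So r7c2=6.
Step 24. [r8c7∈{3,8}] row 8 places 3 nowhere but r8c7, so r8c7=3.
Step 25. [r2c6∈{2,3}] row 2 places 3 nowhere but r2c6 ⇒ r2c6=3.
Step 26. [r9c6∈{6}] r9c6 is down to just 6. So r9c6=6.
Step 27. [r1c1∈{7}] r1c1's peers cover all but 7. So r1c1=7.
Step 28. [r5c1∈{6}] r5c1 is down to just 6 ⇒ r5c1=6.
Step 29. [r9c4∈{5}] r9c4 is down to just 5 ⇒ r9c4=5.
Step 30. [r7c4∈{2}] nothing but 2 survives at r7c4 ⇒ r7c4=2.
Step 31. [r3c7∈{8}] r3c7 has the single candidate 8, so r3c7=8.
Step 32. [r2c7∈{2}] only 2 remains possible at r2c7, so r2c7=2.
Step 33. [r4c6∈{4}] only 4 remains possible at r4c6, so r4c6=4.
Step 34. [r8c9∈{6}] only 6 remains possible at r8c9. So r8c9=6.
Step 35. [r6c5∈{9}] r6c5 is down to just 9 ⇒ r6c5=9.
Step 36. [r7c1∈{4}] r7c1 is down to just 4. So r7c1=4.
Step 37. [r4c8∈{5}] r4c8 is down to just 5 ⇒ r4c8=5.
Step 38. [r9c3∈{8}] r9c3's peers cover all but 8. So r9c3=8.
Step 39. [r9c5∈{1}] r9c5 is down to just 1 ⇒ r9c5=1.
Step 40. [r8c4∈{7}] only 7 remains possible at r8c4 ⇒ r8c4=7.
Step 41. [r5c7∈{4}] nothing but 4 survives at r5c7, so r5c7=4.
Step 42. [r3c2∈{9}] r3c2 is down to just 9 ⇒ r3c2=9.
Step 43. [r5c3∈{9}] r5c3 is down to just 9 ⇒ r5c3=9.
Step 44. [r2c1∈{1}] nothing but 1 survives at r2c1 ⇒ r2c1=1.
Step 45. [r1c6∈{2}] r1c6 has the single candidate 2, so r1c6=2.
Step 46. [r8c8∈{8}] r8c8 has the single candidate 8. So r8c8=8.
Step 47. [r4c1∈{8}] r4c1 has the single candidate 8 ⇒ r4c1=8.
Step 48. [r6c8∈{7}] r6c8's peers cover all but 7, so r6c8=7.
Step 49. [r9c2∈{3}] r9c2 has the single candidate 3. So r9c2=3.
Step 50. [r5c8∈{1}] nothing but 1 survives at r5c8 ⇒ r5c8=1.

Answer: 7 8 4 1 6 2 5 3 9 / 1 5 6 9 8 3 2 4 7 / 3 9 2 4 5 7 8 6 1 / 8 1 3 6 7 4 9 5 2 / 6 7 9 8 2 5 4 1 3 / 2 4 5 3 9 1 6 7 8 / 4 6 7 2 3 8 1 9 5 / 5 2 1 7 4 9 3 8 6 / 9 3 8 5 1 6 7 2 4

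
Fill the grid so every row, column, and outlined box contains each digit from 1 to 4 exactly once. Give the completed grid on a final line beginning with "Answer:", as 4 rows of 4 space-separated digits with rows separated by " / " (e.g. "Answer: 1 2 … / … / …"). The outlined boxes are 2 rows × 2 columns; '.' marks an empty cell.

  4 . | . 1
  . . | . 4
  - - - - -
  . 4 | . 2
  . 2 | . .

Step 1. [r2c1∈{1,2,3}] r2c1 is the only open cell in col 1 admitting 2, so r2c1=2.
Step 2. [r2c3∈{3}] r2c3 is down to just 3 ⇒ r2c3=3.
Step 3. [r3c3∈{1}] nothing but 1 survives at r3c3. So r3c3=1.
Step 4. [r3c1∈{3}] r3c1's peers cover all but 3, so r3c1=3.
Step 5. [r1c3∈{2}] r1c3's peers cover all but 2. So r1c3=2.
Step 6. [r1c2∈{3}] only 3 remains possible at r1c2, so r1c2=3.
Step 7. [r4c3∈{4}] nothing but 4 survives at r4c3. So r4c3=4.
Step 8. [r4c1∈{1}] r4c1 is down to just 1 ⇒ r4c1=1.
Step 9. [r4c4∈{3}] r4c4's peers cover all but 3 ⇒ r4c4=3.
Step 10. [r2c2∈{1}] r2c2's peers cover all but 1 ⇒ r2c2=1.

Answer: 4 3 2 1 / 2 1 3 4 / 3 4 1 2 / 1 2 4 3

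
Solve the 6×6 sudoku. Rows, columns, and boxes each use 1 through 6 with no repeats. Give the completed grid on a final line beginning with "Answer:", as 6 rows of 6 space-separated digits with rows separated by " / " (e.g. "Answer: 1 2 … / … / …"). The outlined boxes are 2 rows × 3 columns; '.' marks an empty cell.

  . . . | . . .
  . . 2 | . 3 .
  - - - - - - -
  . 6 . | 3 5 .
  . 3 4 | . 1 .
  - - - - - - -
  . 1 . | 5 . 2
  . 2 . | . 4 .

Step 1. [r5c5∈{6}] r5c5 is down to just 6 ⇒ r5c5=6.
Step 2. [r4c1∈{2,5}] across row 4, 5 lands solely at r4c1, so r4c1=5.
Step 3. [r5c3∈{3}] nothing but 3 survives at r5c3, so r5c3=3.
Step 4. [r6c4∈{1}] r6c4 has the single candidate 1, so r6c4=1.
Step 5. [r4c6∈{6}] r4c6 is down to just 6, so r4c6=6.
Step 6. [r1c1∈{1,3,4,6}] row 1 places 3 nowhere but r1c1, so r1c1=3.
Step 7. [r3c3∈{1}] r3c3's peers cover all but 1 ⇒ r3c3=1.
Step 8. [r1c6∈{1,4,5}] 1 has one home in row 1: r1c6, so r1c6=1.
Step 9. [r2c6∈{4,5}] r2c6 is the only open cell in col 6 admitting 5, so r2c6=5.
Step 10. [r2c2∈{4}] only 4 remains possible at r2c2 ⇒ r2c2=4.
Step 11. [r2c4∈{6}] r2c4's peers cover all but 6. So r2c4=6.
Step 12. [r1c3∈{5,6}] across row 1, 6 lands solely at r1c3. So r1c3=6.
Step 13. [r1c4∈{2,4}] r1c4 is the only open cell in row 1 admitting 4 ⇒ r1c4=4.
Step 14. [r3c1∈{2}] nothing but 2 survives at r3c1 ⇒ r3c1=2.
Step 15. [r6c3∈{5}] nothing but 5 survives at r6c3, so r6c3=5.
Step 16. [r3c6∈{4}] r3c6's peers cover all but 4, so r3c6=4.
Step 17. [r6c6∈{3}] nothing but 3 survives at r6c6. So r6c6=3.
Step 18. [r6c1∈{6}] only 6 remains possible at r6c1 ⇒ r6c1=6.
Step 19. [r4c4∈{2}] nothing but 2 survives at r4c4. So r4c4=2.
Step 20. [r1c5∈{2}] r1c5 is down to just 2. So r1c5=2.
Step 21. [r5c1∈{4}] only 4 remains possible at r5c1 ⇒ r5c1=4.
Step 22. [r1c2∈{5}] nothing but 5 survives at r1c2 ⇒ r1c2=5.
Step 23. [r2c1∈{1}] r2c1 has the single candidate 1 ⇒ r2c1=1.

Answer: 3 5 6 4 2 1 / 1 4 2 6 3 5 / 2 6 1 3 5 4 / 5 3 4 2 1 6 / 4 1 3 5 6 2 / 6 2 5 1 4 3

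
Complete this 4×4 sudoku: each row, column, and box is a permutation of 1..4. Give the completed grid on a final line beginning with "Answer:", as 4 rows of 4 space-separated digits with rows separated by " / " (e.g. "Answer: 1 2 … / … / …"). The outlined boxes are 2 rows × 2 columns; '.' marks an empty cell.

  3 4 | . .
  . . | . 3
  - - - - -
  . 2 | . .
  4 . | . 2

Step 1. [r3c1∈{1}] r3c1's peers cover all but 1 ⇒ r3c1=1.
Step 2. [r2c3∈{1,2,4}] in row 2, 4 fits only at r2c3 ⇒ r2c3=4.
Step 3. [r4c3∈{1,3}] across row 4, 1 lands solely at r4c3. So r4c3=1.
Step 4. [r3c4∈{4}] r3c4 is down to just 4, so r3c4=4.
Step 5. [r3c3∈{3}] r3c3 is down to just 3. So r3c3=3.
Step 6. [r1c3∈{2}] r1c3 is down to just 2. So r1c3=2.
Step 7. [r4c2∈{3}] r4c2's peers cover all but 3. So r4c2=3.
Step 8. [r1c4∈{1}] r1c4's peers cover all but 1. So r1c4=1.
Step 9. [r2c1∈{2}] nothing but 2 survives at r2c1. So r2c1=2.
Step 10. [r2c2∈{1}] only 1 remains possible at r2c2 ⇒ r2c2=1.

Answer: 3 4 2 1 / 2 1 4 3 / 1 2 3 4 / 4 3 1 2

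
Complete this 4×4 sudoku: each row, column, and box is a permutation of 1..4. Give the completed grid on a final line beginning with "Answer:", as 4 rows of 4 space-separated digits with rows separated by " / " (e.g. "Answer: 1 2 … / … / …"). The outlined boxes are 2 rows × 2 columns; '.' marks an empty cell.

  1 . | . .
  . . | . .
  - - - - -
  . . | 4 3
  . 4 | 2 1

Step 1. [r2c1∈{2,3,4}] col 1 places 4 nowhere but r2c1. So r2c1=4.
Step 2. [r1c3∈{3}] r1c3's peers cover all but 3. So r1c3=3.
Step 3. [r1c2∈{2}] nothing but 2 survives at r1c2, so r1c2=2.
Step 4. [r4c1∈{3}] only 3 remains possible at r4c1 ⇒ r4c1=3.
Step 5. [r2c2∈{3}] r2c2 has the single candidate 3 ⇒ r2c2=3.
Step 6. [r2c4∈{2}] r2c4 has the single candidate 2, so r2c4=2.
Step 7. [r2c3∈{1}] r2c3 has the single candidate 1. So r2c3=1.
Step 8. [r3c1∈{2}] r3c1's peers cover all but 2 ⇒ r3c1=2.
Step 9. [r1c4∈{4}] r1c4 is down to just 4. So r1c4=4.
Step 10. [r3c2∈{1}] r3c2 is down to just 1. So r3c2=1.

Answer: 1 2 3 4 / 4 3 1 2 / 2 1 4 3 / 3 4 2 1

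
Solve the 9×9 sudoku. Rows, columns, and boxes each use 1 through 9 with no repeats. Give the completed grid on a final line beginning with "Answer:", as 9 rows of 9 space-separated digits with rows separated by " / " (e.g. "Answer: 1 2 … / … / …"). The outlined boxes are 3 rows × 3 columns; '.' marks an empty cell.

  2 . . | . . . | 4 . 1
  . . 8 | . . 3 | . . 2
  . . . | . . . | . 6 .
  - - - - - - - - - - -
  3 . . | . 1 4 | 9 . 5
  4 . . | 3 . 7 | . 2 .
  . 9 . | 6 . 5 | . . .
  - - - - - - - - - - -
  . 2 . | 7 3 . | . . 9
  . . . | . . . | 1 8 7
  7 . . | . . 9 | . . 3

Step 1. [r3c9∈{8}] r3c9's peers cover all but 8. So r3c9=8.
Step 2. [r4c8∈{7}] r4c8 has the single candidate 7. So r4c8=7.
Step 3. [r6c8∈{1,3,4}] across col 8, 1 lands solely at r6c8, so r6c8=1.
Step 4. [r6c1∈{8}] nothing but 8 survives at r6c1. So r6c1=8.
Step 5. [r4c2∈{6}] r4c2 has the single candidate 6 ⇒ r4c2=6.
Step 6. [r9c2∈{1,4,5,8}] col 2 places 8 nowhere but r9c2. So r9c2=8.
Step 7. [r1c8∈{3,5,9}] col 8 places 3 nowhere but r1c8, so r1c8=3.
Step 8. [r6c5∈{2}] nothing but 2 survives at r6c5, so r6c5=2.
Step 9. [r2c8∈{5,9}] in col 8, 9 fits only at r2c8, so r2c8=9.
Step 10. [r9c7∈{2,5,6}] across col 7, 2 lands solely at r9c7 ⇒ r9c7=2.
Step 11. [r7c7∈{5,6}] 6 has one home in box 9: r7c7. So r7c7=6.
Step 12. [r5c5∈{8,9}] row 5 places 9 nowhere but r5c5 ⇒ r5c5=9.
Step 13. [r1c5∈{5,6,7,8}] across col 5, 8 lands solely at r1c5. So r1c5=8.
Step 14. [r1c6∈{6}] r1c6 is down to just 6, so r1c6=6.
Step 15. [r2c1∈{1,5,6}] 6 has one home in row 2: r2c1, so r2c1=6.
Step 16. [r8c6∈{2}] only 2 remains possible at r8c6. So r8c6=2.
Step 17. [r3c6∈{1}] r3c6 has the single candidate 1 ⇒ r3c6=1.
Step 18. [r2c2∈{1,4,5,7}] r2c2 is the only open cell in row 2 admitting 1. So r2c2=1.
Step 19. [r5c2∈{5}] r5c2 has the single candidate 5 ⇒ r5c2=5.
Step 20. [r3c4∈{2,4,5,9}] in row 3, 2 fits only at r3c4, so r3c4=2.
Step 21. [r7c1∈{1,5}] r7c1 is the only open cell in col 1 admitting 1 ⇒ r7c1=1.
Step 22. [r1c2∈{7}] nothing but 7 survives at r1c2, so r1c2=7.
Step 23. [r9c4∈{1,4,5}] across row 9, 1 lands solely at r9c4 ⇒ r9c4=1.
Step 24. [r1c4∈{5,9}] 9 has one home in col 4: r1c4. So r1c4=9.
Step 25. [r1c3∈{5}] nothing but 5 survives at r1c3. So r1c3=5.
Step 26. [r7c3∈{4}] r7c3's peers cover all but 4, so r7c3=4.
Step 27. [r8c1∈{5,9}] r8c1 is the only open cell in col 1 admitting 5, so r8c1=5.
Step 28. [r9c5∈{4,5,6}] across box 8, 5 lands solely at r9c5 ⇒ r9c5=5.
Step 29. [r8c3∈{3,6,9}] in row 8, 9 fits only at r8c3, so r8c3=9.
Step 30. [r2c4∈{4,5}] col 4 places 5 nowhere but r2c4. So r2c4=5.
Step 31. [r2c5∈{4,7}] 4 has one home in row 2: r2c5, so r2c5=4.
Step 32. [r3c7∈{5,7}] 5 has one home in row 3: r3c7 ⇒ r3c7=5.
Step 33. [r3c2∈{3,4}] in row 3, 4 fits only at r3c2, so r3c2=4.
Step 34. [r3c1∈{9}] r3c1 is down to just 9 ⇒ r3c1=9.
Step 35. [r6c7∈{3}] only 3 remains possible at r6c7 ⇒ r6c7=3.
Step 36. [r7c6∈{8}] r7c6's peers cover all but 8, so r7c6=8.
Step 37. [r5c7∈{8}] nothing but 8 survives at r5c7 ⇒ r5c7=8.
Step 38. [r8c5∈{6}] r8c5's peers cover all but 6. So r8c5=6.
Step 39. [r4c4∈{8}] r4c4 is down to just 8. So r4c4=8.
Step 40. [r3c3∈{3}] only 3 remains possible at r3c3 ⇒ r3c3=3.
Step 41. [r3c5∈{7}] only 7 remains possible at r3c5 ⇒ r3c5=7.
Step 42. [r6c9∈{4}] r6c9 is down to just 4, so r6c9=4.
Step 43. [r8c4∈{4}] r8c4 has the single candidate 4 ⇒ r8c4=4.
Step 44. [r5c3∈{1}] nothing but 1 survives at r5c3, so r5c3=1.
Step 45. [r9c3∈{6}] nothing but 6 survives at r9c3. So r9c3=6.
Step 46. [r5c9∈{6}] r5c9's peers cover all but 6 ⇒ r5c9=6.
Step 47. [r6c3∈{7}] r6c3 has the single candidate 7. So r6c3=7.
Step 48. [r9c8∈{4}] r9c8 is down to just 4 ⇒ r9c8=4.
Step 49. [r2c7∈{7}] r2c7 is down to just 7, so r2c7=7.
Step 50. [r4c3∈{2}] nothing but 2 survives at r4c3 ⇒ r4c3=2.
Step 51. [r8c2∈{3}] r8c2 has the single candidate 3 ⇒ r8c2=3.
Step 52. [r7c8∈{5}] nothing but 5 survives at r7c8, so r7c8=5.

Answer: 2 7 5 9 8 6 4 3 1 / 6 1 8 5 4 3 7 9 2 / 9 4 3 2 7 1 5 6 8 / 3 6 2 8 1 4 9 7 5 / 4 5 1 3 9 7 8 2 6 / 8 9 7 6 2 5 3 1 4 / 1 2 4 7 3 8 6 5 9 / 5 3 9 4 6 2 1 8 7 / 7 8 6 1 5 9 2 4 3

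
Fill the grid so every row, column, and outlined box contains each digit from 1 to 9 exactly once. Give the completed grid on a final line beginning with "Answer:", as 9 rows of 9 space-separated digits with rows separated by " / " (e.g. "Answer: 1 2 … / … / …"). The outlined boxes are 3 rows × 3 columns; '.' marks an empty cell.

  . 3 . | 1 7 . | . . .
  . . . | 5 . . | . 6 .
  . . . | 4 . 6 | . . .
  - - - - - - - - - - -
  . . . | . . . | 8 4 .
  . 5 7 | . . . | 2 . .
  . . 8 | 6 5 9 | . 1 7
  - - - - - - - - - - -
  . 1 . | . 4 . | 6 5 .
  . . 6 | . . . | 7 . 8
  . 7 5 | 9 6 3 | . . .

Step 1. [r8c4∈{2}] r8c4 is down to just 2, so r8c4=2.
Step 2. [r1c1∈{2,4,5,6,8,9}] 6 has one home in row 1: r1c1 ⇒ r1c1=6.
Step 3. [r3c1∈{1,2,5,7,8,9}] in col 1, 5 fits only at r3c1. So r3c1=5.
Step 4. [r6c7∈{3}] r6c7 is down to just 3 ⇒ r6c7=3.
Step 5. [r5c8∈{9}] only 9 remains possible at r5c8, so r5c8=9.
Step 6. [r7c9∈{2,3,9}] 9 has one home in box 9: r7c9, so r7c9=9.
Step 7. [r2c1∈{1,2,4,7,8,9}] row 2 places 7 nowhere but r2c1. So r2c1=7.
Step 8. [r9c8∈{2}] nothing but 2 survives at r9c8. So r9c8=2.
Step 9. [r5c6∈{1,4,8}] 4 has one home in col 6: r5c6 ⇒ r5c6=4.
Step 10. [r1c7∈{4,5,9}] 5 has one home in col 7: r1c7, so r1c7=5.
Step 11. [r1c3∈{2,4,9}] across row 1, 9 lands solely at r1c3. So r1c3=9.
Step 12. [r2c3∈{1,2,4}] 4 has one home in col 3: r2c3 ⇒ r2c3=4.
Step 13. [r3c3∈{1,2}] 1 has one home in box 1: r3c3 ⇒ r3c3=1.
Step 14. [r8c5∈{1}] nothing but 1 survives at r8c5. So r8c5=1.
Step 15. [r4c2∈{2,6,9}] in col 2, 6 fits only at r4c2. So r4c2=6.
Step 16. [r4c1∈{1,2,3,9}] 9 has one home in row 4: r4c1 ⇒ r4c1=9.
Step 17. [r9c7∈{1,4}] col 7 places 4 nowhere but r9c7 ⇒ r9c7=4.
Step 18. [r3c7∈{9}] only 9 remains possible at r3c7. So r3c7=9.
Step 19. [r2c5∈{2,3,8,9}] across row 2, 9 lands solely at r2c5 ⇒ r2c5=9.
Step 20. [r3c5∈{2,3,8}] in box 2, 3 fits only at r3c5 ⇒ r3c5=3.
Step 21. [r3c9∈{2}] r3c9 has the single candidate 2 ⇒ r3c9=2.
Step 22. [r1c6∈{2,8}] in row 1, 2 fits only at r1c6, so r1c6=2.
Step 23. [r2c2∈{2,8}] across row 2, 2 lands solely at r2c2, so r2c2=2.
Step 24. [r6c1∈{2,4}] across row 6, 2 lands solely at r6c1. So r6c1=2.
Step 25. [r4c3∈{3}] nothing but 3 survives at r4c3. So r4c3=3.
Step 26. [r7c1∈{3,8}] across row 7, 3 lands solely at r7c1, so r7c1=3.
Step 27. [r4c4∈{7}] nothing but 7 survives at r4c4, so r4c4=7.
Step 28. [r7c4∈{8}] r7c4 is down to just 8, so r7c4=8.
Step 29. [r9c9∈{1}] nothing but 1 survives at r9c9 ⇒ r9c9=1.
Step 30. [r3c8∈{7,8}] across row 3, 7 lands solely at r3c8. So r3c8=7.
Step 31. [r8c2∈{4,9}] across row 8, 9 lands solely at r8c2. So r8c2=9.
Step 32. [r9c1∈{8}] nothing but 8 survives at r9c1. So r9c1=8.
Step 33. [r2c6∈{8}] only 8 remains possible at r2c6. So r2c6=8.
Step 34. [r5c9∈{6}] r5c9's peers cover all but 6, so r5c9=6.
Step 35. [r5c1∈{1}] r5c1 is down to just 1, so r5c1=1.
Step 36. [r4c6∈{1}] r4c6 has the single candidate 1. So r4c6=1.
Step 37. [r5c4∈{3}] r5c4's peers cover all but 3 ⇒ r5c4=3.
Step 38. [r6c2∈{4}] r6c2 is down to just 4. So r6c2=4.
Step 39. [r8c1∈{4}] r8c1 is down to just 4 ⇒ r8c1=4.
Step 40. [r8c6∈{5}] r8c6 has the single candidate 5, so r8c6=5.
Step 41. [r4c9∈{5}] r4c9's peers cover all but 5. So r4c9=5.
Step 42. [r8c8∈{3}] only 3 remains possible at r8c8. So r8c8=3.
Step 43. [r1c8∈{8}] nothing but 8 survives at r1c8. So r1c8=8.
Step 44. [r5c5∈{8}] r5c5 is down to just 8, so r5c5=8.
Step 45. [r4c5∈{2}] only 2 remains possible at r4c5 ⇒ r4c5=2.
Step 46. [r2c9∈{3}] r2c9's peers cover all but 3 ⇒ r2c9=3.
Step 47. [r3c2∈{8}] only 8 remains possible at r3c2, so r3c2=8.
Step 48. [r1c9∈{4}] r1c9 has the single candidate 4, so r1c9=4.
Step 49. [r7c3∈{2}] r7c3's peers cover all but 2. So r7c3=2.
Step 50. [r2c7∈{1}] r2c7 is down to just 1 ⇒ r2c7=1.
Step 51. [r7c6∈{7}] r7c6 is down to just 7 ⇒ r7c6=7.

Answer: 6 3 9 1 7 2 5 8 4 / 7 2 4 5 9 8 1 6 3 / 5 8 1 4 3 6 9 7 2 / 9 6 3 7 2 1 8 4 5 / 1 5 7 3 8 4 2 9 6 / 2 4 8 6 5 9 3 1 7 / 3 1 2 8 4 7 6 5 9 / 4 9 6 2 1 5 7 3 8 / 8 7 5 9 6 3 4 2 1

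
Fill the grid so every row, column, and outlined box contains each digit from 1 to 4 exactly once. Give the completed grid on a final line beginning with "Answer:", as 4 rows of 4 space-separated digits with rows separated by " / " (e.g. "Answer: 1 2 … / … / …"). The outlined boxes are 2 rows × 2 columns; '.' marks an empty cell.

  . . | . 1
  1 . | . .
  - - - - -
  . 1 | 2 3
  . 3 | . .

Step 1. [r1c1∈{2,3,4}] r1c1 is the only open cell in col 1 admitting 3. So r1c1=3.
Step 2. [r1c3∈{4}] r1c3 has the single candidate 4 ⇒ r1c3=4.
Step 3. [r4c4∈{4}] r4c4's peers cover all but 4. So r4c4=4.
Step 4. [r2c2∈{2,4}] 4 has one home in row 2: r2c2, so r2c2=4.
Step 5. [r2c4∈{2}] r2c4's peers cover all but 2 ⇒ r2c4=2.
Step 6. [r3c1∈{4}] nothing but 4 survives at r3c1, so r3c1=4.
Step 7. [r2c3∈{3}] r2c3 is down to just 3, so r2c3=3.
Step 8. [r4c1∈{2}] only 2 remains possible at r4c1, so r4c1=2.
Step 9. [r4c3∈{1}] nothing but 1 survives at r4c3 ⇒ r4c3=1.
Step 10. [r1c2∈{2}] nothing but 2 survives at r1c2 ⇒ r1c2=2.

Answer: 3 2 4 1 / 1 4 3 2 / 4 1 2 3 / 2 3 1 4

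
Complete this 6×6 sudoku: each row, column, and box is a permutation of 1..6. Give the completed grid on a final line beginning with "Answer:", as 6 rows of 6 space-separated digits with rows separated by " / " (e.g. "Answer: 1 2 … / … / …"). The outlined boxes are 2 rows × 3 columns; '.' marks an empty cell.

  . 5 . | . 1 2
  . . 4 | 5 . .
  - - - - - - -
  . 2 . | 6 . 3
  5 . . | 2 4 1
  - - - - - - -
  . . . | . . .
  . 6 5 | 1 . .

Step 1. [r5c2∈{1,3,4}] across col 2, 4 lands solely at r5c2. So r5c2=4.
Step 2. [r5c4∈{3}] only 3 remains possible at r5c4, so r5c4=3.
Step 3. [r2c1∈{1,2,3,6}] r2c1 is the only open cell in row 2 admitting 2. So r2c1=2.
Step 4. [r1c1∈{3,6}] r1c1 is the only open cell in col 1 admitting 6. So r1c1=6.
Step 5. [r2c5∈{3,6}] 3 has one home in col 5: r2c5 ⇒ r2c5=3.
Step 6. [r5c5∈{2,5,6}] in col 5, 6 fits only at r5c5. So r5c5=6.
Step 7. [r5c1∈{1}] nothing but 1 survives at r5c1. So r5c1=1.
Step 8. [r1c3∈{3}] r1c3's peers cover all but 3. So r1c3=3.
Step 9. [r6c1∈{3}] r6c1 has the single candidate 3 ⇒ r6c1=3.
Step 10. [r5c3∈{2}] nothing but 2 survives at r5c3. So r5c3=2.
Step 11. [r3c3∈{1}] r3c3 has the single candidate 1. So r3c3=1.
Step 12. [r2c2∈{1}] r2c2 is down to just 1 ⇒ r2c2=1.
Step 13. [r4c2∈{3}] r4c2 has the single candidate 3. So r4c2=3.
Step 14. [r3c1∈{4}] r3c1's peers cover all but 4 ⇒ r3c1=4.
Step 15. [r6c5∈{2}] r6c5's peers cover all but 2 ⇒ r6c5=2.
Step 16. [r6c6∈{4}] r6c6's peers cover all but 4 ⇒ r6c6=4.
Step 17. [r1c4∈{4}] r1c4 is down to just 4 ⇒ r1c4=4.
Step 18. [r5c6∈{5}] nothing but 5 survives at r5c6. So r5c6=5.
Step 19. [r3c5∈{5}] r3c5 has the single candidate 5. So r3c5=5.
Step 20. [r2c6∈{6}] nothing but 6 survives at r2c6 ⇒ r2c6=6.
Step 21. [r4c3∈{6}] nothing but 6 survives at r4c3 ⇒ r4c3=6.

Answer: 6 5 3 4 1 2 / 2 1 4 5 3 6 / 4 2 1 6 5 3 / 5 3 6 2 4 1 / 1 4 2 3 6 5 / 3 6 5 1 2 4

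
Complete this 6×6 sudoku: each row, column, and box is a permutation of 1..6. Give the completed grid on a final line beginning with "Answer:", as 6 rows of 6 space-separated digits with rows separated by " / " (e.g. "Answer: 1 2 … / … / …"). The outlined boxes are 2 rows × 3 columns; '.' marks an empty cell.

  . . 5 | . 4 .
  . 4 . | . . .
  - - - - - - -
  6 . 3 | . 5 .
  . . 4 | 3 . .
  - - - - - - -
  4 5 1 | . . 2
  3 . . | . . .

Step 1. [r5c4∈{6}] only 6 remains possible at r5c4. So r5c4=6.
Step 2. [r6c5∈{1}] only 1 remains possible at r6c5, so r6c5=1.
Step 3. [r1c2∈{1,2,3,6}] 3 has one home in col 2: r1c2, so r1c2=3.
Step 4. [r2c6∈{1,3,5,6}] in col 6, 3 fits only at r2c6 ⇒ r2c6=3.
Step 5. [r2c4∈{1,2,5}] across row 2, 5 lands solely at r2c4. So r2c4=5.
Step 6. [r2c3∈{2,6}] r2c3 is the only open cell in box 1 admitting 6 ⇒ r2c3=6.
Step 7. [r2c1∈{1,2}] 1 has one home in row 2: r2c1, so r2c1=1.
Step 8. [r4c5∈{2,6}] r4c5 is the only open cell in col 5 admitting 6 ⇒ r4c5=6.
Step 9. [r4c6∈{1}] r4c6's peers cover all but 1 ⇒ r4c6=1.
Step 10. [r4c2∈{2}] r4c2 is down to just 2. So r4c2=2.
Step 11. [r6c4∈{4}] r6c4 has the single candidate 4. So r6c4=4.
Step 12. [r1c1∈{2}] only 2 remains possible at r1c1. So r1c1=2.
Step 13. [r2c5∈{2}] nothing but 2 survives at r2c5. So r2c5=2.
Step 14. [r1c4∈{1}] only 1 remains possible at r1c4. So r1c4=1.
Step 15. [r3c6∈{4}] only 4 remains possible at r3c6 ⇒ r3c6=4.
Step 16. [r3c2∈{1}] r3c2 has the single candidate 1, so r3c2=1.
Step 17. [r1c6∈{6}] r1c6's peers cover all but 6, so r1c6=6.
Step 18. [r6c3∈{2}] nothing but 2 survives at r6c3. So r6c3=2.
Step 19. [r6c6∈{5}] only 5 remains possible at r6c6. So r6c6=5.
Step 20. [r4c1∈{5}] r4c1's peers cover all but 5, so r4c1=5.
Step 21. [r6c2∈{6}] only 6 remains possible at r6c2 ⇒ r6c2=6.
Step 22. [r3c4∈{2}] nothing but 2 survives at r3c4. So r3c4=2.
Step 23. [r5c5∈{3}] only 3 remains possible at r5c5. So r5c5=3.

Answer: 2 3 5 1 4 6 / 1 4 6 5 2 3 / 6 1 3 2 5 4 / 5 2 4 3 6 1 / 4 5 1 6 3 2 / 3 6 2 4 1 5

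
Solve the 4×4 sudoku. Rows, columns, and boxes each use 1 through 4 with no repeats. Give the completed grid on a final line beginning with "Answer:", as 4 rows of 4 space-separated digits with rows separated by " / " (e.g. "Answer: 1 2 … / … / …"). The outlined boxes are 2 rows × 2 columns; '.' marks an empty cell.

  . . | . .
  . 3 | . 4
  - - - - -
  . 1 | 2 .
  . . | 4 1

Step 1. [r2c1∈{1,2}] across row 2, 2 lands solely at r2c1. So r2c1=2.
Step 2. [r1c1∈{1,4}] 1 has one home in col 1: r1c1, so r1c1=1.
Step 3. [r3c4∈{3}] only 3 remains possible at r3c4 ⇒ r3c4=3.
Step 4. [r1c4∈{2}] r1c4's peers cover all but 2. So r1c4=2.
Step 5. [r4c2∈{2}] only 2 remains possible at r4c2 ⇒ r4c2=2.
Step 6. [r4c1∈{3}] r4c1 has the single candidate 3. So r4c1=3.
Step 7. [r1c3∈{3}] r1c3 has the single candidate 3, so r1c3=3.
Step 8. [r3c1∈{4}] r3c1 is down to just 4 ⇒ r3c1=4.
Step 9. [r1c2∈{4}] nothing but 4 survives at r1c2. So r1c2=4.
Step 10. [r2c3∈{1}] only 1 remains possible at r2c3, so r2c3=1.

Answer: 1 4 3 2 / 2 3 1 4 / 4 1 2 3 / 3 2 4 1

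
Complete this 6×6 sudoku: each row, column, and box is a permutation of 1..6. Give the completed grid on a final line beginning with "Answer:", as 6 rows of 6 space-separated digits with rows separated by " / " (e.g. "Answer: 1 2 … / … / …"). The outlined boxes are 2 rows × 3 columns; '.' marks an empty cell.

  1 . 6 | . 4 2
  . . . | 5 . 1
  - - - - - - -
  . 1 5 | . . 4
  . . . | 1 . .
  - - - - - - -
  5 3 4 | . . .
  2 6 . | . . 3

Step 1. [r2c5∈{3,6}] row 2 places 6 nowhere but r2c5 ⇒ r2c5=6.
Step 2. [r4c6∈{5,6}] col 6 places 5 nowhere but r4c6. So r4c6=5.
Step 3. [r3c4∈{2,3,6}] across box 4, 6 lands solely at r3c4. So r3c4=6.
Step 4. [r3c1∈{3}] r3c1's peers cover all but 3. So r3c1=3.
Step 5. [r4c3∈{2}] r4c3 is down to just 2, so r4c3=2.
Step 6. [r5c5∈{1,2}] r5c5 is the only open cell in row 5 admitting 1, so r5c5=1.
Step 7. [r4c2∈{4}] r4c2 is down to just 4 ⇒ r4c2=4.
Step 8. [r2c3∈{3}] only 3 remains possible at r2c3, so r2c3=3.
Step 9. [r6c4∈{4}] r6c4 is down to just 4, so r6c4=4.
Step 10. [r2c2∈{2}] nothing but 2 survives at r2c2 ⇒ r2c2=2.
Step 11. [r4c1∈{6}] nothing but 6 survives at r4c1 ⇒ r4c1=6.
Step 12. [r1c2∈{5}] nothing but 5 survives at r1c2, so r1c2=5.
Step 13. [r6c3∈{1}] r6c3's peers cover all but 1 ⇒ r6c3=1.
Step 14. [r6c5∈{5}] r6c5's peers cover all but 5 ⇒ r6c5=5.
Step 15. [r5c6∈{6}] only 6 remains possible at r5c6. So r5c6=6.
Step 16. [r4c5∈{3}] only 3 remains possible at r4c5. So r4c5=3.
Step 17. [r3c5∈{2}] only 2 remains possible at r3c5 ⇒ r3c5=2.
Step 18. [r1c4∈{3}] r1c4 has the single candidate 3 ⇒ r1c4=3.
Step 19. [r5c4∈{2}] r5c4 has the single candidate 2. So r5c4=2.
Step 20. [r2c1∈{4}] r2c1 has the single candidate 4, so r2c1=4.

Answer: 1 5 6 3 4 2 / 4 2 3 5 6 1 / 3 1 5 6 2 4 / 6 4 2 1 3 5 / 5 3 4 2 1 6 / 2 6 1 4 5 3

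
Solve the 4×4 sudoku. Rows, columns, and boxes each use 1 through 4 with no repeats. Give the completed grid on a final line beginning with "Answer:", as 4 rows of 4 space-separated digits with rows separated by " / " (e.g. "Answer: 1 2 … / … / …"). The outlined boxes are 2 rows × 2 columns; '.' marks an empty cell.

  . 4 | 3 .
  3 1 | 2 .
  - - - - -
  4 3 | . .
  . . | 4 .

Step 1. [r3c3∈{1}] r3c3's peers cover all but 1, so r3c3=1.
Step 2. [r4c2∈{2}] nothing but 2 survives at r4c2, so r4c2=2.
Step 3. [r1c1∈{2}] only 2 remains possible at r1c1. So r1c1=2.
Step 4. [r4c1∈{1}] r4c1 is down to just 1. So r4c1=1.
Step 5. [r1c4∈{1}] r1c4 has the single candidate 1, so r1c4=1.
Step 6. [r3c4∈{2}] r3c4 has the single candidate 2, so r3c4=2.
Step 7. [r2c4∈{4}] r2c4's peers cover all but 4 ⇒ r2c4=4.
Step 8. [r4c4∈{3}] r4c4 is down to just 3. So r4c4=3.

Answer: 2 4 3 1 / 3 1 2 4 / 4 3 1 2 / 1 2 4 3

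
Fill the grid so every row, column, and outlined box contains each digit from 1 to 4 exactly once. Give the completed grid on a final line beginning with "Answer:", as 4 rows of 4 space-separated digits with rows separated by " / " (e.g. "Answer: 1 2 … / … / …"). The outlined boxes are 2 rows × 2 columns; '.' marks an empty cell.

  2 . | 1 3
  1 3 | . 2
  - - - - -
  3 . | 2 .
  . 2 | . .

Step 1. [r4c1∈{4}] only 4 remains possible at r4c1. So r4c1=4.
Step 2. [r3c2∈{1}] nothing but 1 survives at r3c2, so r3c2=1.
Step 3. [r1c2∈{4}] r1c2's peers cover all but 4. So r1c2=4.
Step 4. [r3c4∈{4}] r3c4 has the single candidate 4, so r3c4=4.
Step 5. [r4c3∈{3}] only 3 remains possible at r4c3 ⇒ r4c3=3.
Step 6. [r4c4∈{1}] r4c4 is down to just 1. So r4c4=1.
Step 7. [r2c3∈{4}] r2c3 is down to just 4. So r2c3=4.

Answer: 2 4 1 3 / 1 3 4 2 / 3 1 2 4 / 4 2 3 1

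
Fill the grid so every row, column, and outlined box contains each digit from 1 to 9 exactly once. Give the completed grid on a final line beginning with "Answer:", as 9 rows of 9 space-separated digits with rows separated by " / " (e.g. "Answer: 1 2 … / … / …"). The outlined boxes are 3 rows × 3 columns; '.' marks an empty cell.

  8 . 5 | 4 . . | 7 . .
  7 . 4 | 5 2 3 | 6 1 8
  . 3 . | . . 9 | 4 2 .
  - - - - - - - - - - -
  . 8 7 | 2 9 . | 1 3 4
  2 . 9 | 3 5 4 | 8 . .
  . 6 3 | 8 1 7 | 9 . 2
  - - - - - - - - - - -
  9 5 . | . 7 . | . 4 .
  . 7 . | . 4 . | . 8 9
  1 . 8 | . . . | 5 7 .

Step 1. [r4c6∈{6}] nothing but 6 survives at r4c6 ⇒ r4c6=6.
Step 2. [r7c9∈{1,3,6}] r7c9 is the only open cell in col 9 admitting 1 ⇒ r7c9=1.
Step 3. [r7c4∈{6}] only 6 remains possible at r7c4. So r7c4=6.
Step 4. [r7c3∈{2}] r7c3 is down to just 2. So r7c3=2.
Step 5. [r3c3∈{1,6}] 1 has one home in col 3: r3c3 ⇒ r3c3=1.
Step 6. [r3c1∈{6}] nothing but 6 survives at r3c1 ⇒ r3c1=6.
Step 7. [r8c6∈{1,2,5}] in row 8, 5 fits only at r8c6 ⇒ r8c6=5.
Step 8. [r7c7∈{3}] r7c7 is down to just 3, so r7c7=3.
Step 9. [r1c2∈{2,9}] r1c2 is the only open cell in row 1 admitting 2 ⇒ r1c2=2.
Step 10. [r4c1∈{5}] nothing but 5 survives at r4c1, so r4c1=5.
Step 11. [r5c8∈{6}] nothing but 6 survives at r5c8, so r5c8=6.
Step 12. [r8c4∈{1}] r8c4's peers cover all but 1 ⇒ r8c4=1.
Step 13. [r2c2∈{9}] r2c2 is down to just 9, so r2c2=9.
Step 14. [r7c6∈{8}] only 8 remains possible at r7c6. So r7c6=8.
Step 15. [r3c4∈{7}] r3c4 is down to just 7 ⇒ r3c4=7.
Step 16. [r1c9∈{3}] r1c9 is down to just 3, so r1c9=3.
Step 17. [r8c1∈{3}] r8c1 is down to just 3. So r8c1=3.
Step 18. [r9c2∈{4}] r9c2's peers cover all but 4 ⇒ r9c2=4.
Step 19. [r5c2∈{1}] r5c2 has the single candidate 1, so r5c2=1.
Step 20. [r6c8∈{5}] r6c8's peers cover all but 5, so r6c8=5.
Step 21. [r3c9∈{5}] nothing but 5 survives at r3c9. So r3c9=5.
Step 22. [r3c5∈{8}] only 8 remains possible at r3c5. So r3c5=8.
Step 23. [r6c1∈{4}] nothing but 4 survives at r6c1. So r6c1=4.
Step 24. [r9c5∈{3}] r9c5 has the single candidate 3 ⇒ r9c5=3.
Step 25. [r9c6∈{2}] r9c6's peers cover all but 2, so r9c6=2.
Step 26. [r1c6∈{1}] r1c6 has the single candidate 1. So r1c6=1.
Step 27. [r1c5∈{6}] r1c5's peers cover all but 6 ⇒ r1c5=6.
Step 28. [r1c8∈{9}] r1c8 has the single candidate 9. So r1c8=9.
Step 29. [r9c4∈{9}] only 9 remains possible at r9c4 ⇒ r9c4=9.
Step 30. [r8c3∈{6}] nothing but 6 survives at r8c3, so r8c3=6.
Step 31. [r9c9∈{6}] nothing but 6 survives at r9c9. So r9c9=6.
Step 32. [r8c7∈{2}] r8c7 has the single candidate 2 ⇒ r8c7=2.
Step 33. [r5c9∈{7}] nothing but 7 survives at r5c9. So r5c9=7.

Answer: 8 2 5 4 6 1 7 9 3 / 7 9 4 5 2 3 6 1 8 / 6 3 1 7 8 9 4 2 5 / 5 8 7 2 9 6 1 3 4 / 2 1 9 3 5 4 8 6 7 / 4 6 3 8 1 7 9 5 2 / 9 5 2 6 7 8 3 4 1 / 3 7 6 1 4 5 2 8 9 / 1 4 8 9 3 2 5 7 6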